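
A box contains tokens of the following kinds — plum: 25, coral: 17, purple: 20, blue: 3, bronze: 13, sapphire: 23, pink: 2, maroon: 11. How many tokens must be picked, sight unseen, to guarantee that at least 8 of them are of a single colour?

48

Pigeonhole: the 8 colours are the holes; the tokens drawn are the pigeons.
To avoid 8 of any one colour, the worst case takes at most 7 of each colour, or every token of a colour that has fewer than 7.
That gives 7 + 7 + 7 + 3 + 7 + 7 + 2 + 7 = 47 tokens with no colour reaching 8.
The next token forces some colour to 8, so 47 + 1 = 48.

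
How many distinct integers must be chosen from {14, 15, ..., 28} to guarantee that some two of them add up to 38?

Two chosen integers sum to 38 exactly when both halves of some pair {x, 38−x} with 14 ≤ x ≤ 38−x ≤ 24 are chosen — 5 such pairs.
The remaining 5 elements (those with no distinct partner in range) can never complete a 38-sum, so the worst case takes all of them and one from each pair: 5 + 5 = 10.
The 11th integer has to be the second member of some pair, so 10 + 1 = 11.

11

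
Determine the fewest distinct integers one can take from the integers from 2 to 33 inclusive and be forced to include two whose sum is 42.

Two chosen integers sum to 42 exactly when both halves of some pair {x, 42−x} with 9 ≤ x ≤ 42−x ≤ 33 are chosen — 12 such pairs.
The remaining 8 elements (those with no distinct partner in range) can never complete a 42-sum, so the worst case takes all of them and one from each pair: 8 + 12 = 20.
By the pigeonhole principle, the 21st integer has to be the second member of some pair, so 20 + 1 = 21.

21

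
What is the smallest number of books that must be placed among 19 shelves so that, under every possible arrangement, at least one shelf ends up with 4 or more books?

58

With 57 books one could put exactly 3 in each of the 19 shelves, and no shelf would reach 4.
One more book must land in a shelf that already has 3, giving it 4.
So 19 × 3 + 1 = 58 books are required.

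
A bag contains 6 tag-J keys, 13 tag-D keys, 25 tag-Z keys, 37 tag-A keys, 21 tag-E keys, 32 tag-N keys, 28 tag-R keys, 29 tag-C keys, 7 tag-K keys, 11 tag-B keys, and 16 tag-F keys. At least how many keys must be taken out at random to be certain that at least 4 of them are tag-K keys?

222

In the worst case for collecting tag-K keys, every non-tag-K key comes out first.
There are 6 + 13 + 25 + 37 + 21 + 32 + 28 + 29 + 11 + 16 = 218 non-tag-K keys altogether.
After those, each further key must be tag-K, so 218 + 4 = 222 draws guarantee 4 tag-K keys.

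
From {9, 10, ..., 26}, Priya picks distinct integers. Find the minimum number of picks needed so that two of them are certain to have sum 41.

13

A set avoiding the sum 41 can contain at most one of each pair {x, 41−x}, plus the 6 elements whose complement lies outside the range.
The integers 9, …, 20 (12 of them) are such a set: any two sum to at least 9+10 = 19 and at most 19+20 = 39 < 41.
Any 13th integer completes one of the 6 pairs, so 13 choices force a sum of 41.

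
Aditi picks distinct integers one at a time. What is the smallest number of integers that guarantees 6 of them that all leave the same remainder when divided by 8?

Pigeonhole: the 8 residue classes mod 8 are the pigeonholes.
With 40 integers one could put 5 in each residue class and have no class reach 6.
The 41st integer pushes some class to 6, so 8·5 + 1 = 41.

41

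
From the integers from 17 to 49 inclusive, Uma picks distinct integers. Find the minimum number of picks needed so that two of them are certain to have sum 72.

21

Two chosen integers sum to 72 exactly when both halves of some pair {x, 72−x} with 23 ≤ x ≤ 72−x ≤ 49 are chosen — 13 such pairs.
The remaining 7 elements (those with no distinct partner in range) can never complete a 72-sum, so the worst case takes all of them and one from each pair: 7 + 13 = 20.
The 21st integer has to be the second member of some pair, so 20 + 1 = 21.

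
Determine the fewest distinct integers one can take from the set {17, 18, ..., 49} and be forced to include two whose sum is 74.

A set avoiding the sum 74 can contain at most one of each pair {x, 74−x}, plus the 9 elements whose complement lies outside the range or equal to its own complement.
The integers 17, …, 37 (21 of them) are such a set: any two sum to at least 17+18 = 35 and at most 36+37 = 73 < 74.
Any 22nd integer completes one of the 12 pairs, so 22 choices force a sum of 74.

22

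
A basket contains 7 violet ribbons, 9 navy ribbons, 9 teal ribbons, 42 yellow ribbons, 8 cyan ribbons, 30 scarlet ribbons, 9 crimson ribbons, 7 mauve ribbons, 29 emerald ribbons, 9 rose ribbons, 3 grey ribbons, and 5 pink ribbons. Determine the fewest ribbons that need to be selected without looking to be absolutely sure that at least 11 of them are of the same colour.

By the pigeonhole principle, put each drawn ribbon into a box by colour. The largest draw with every box below 11 takes min(count, 10) from each colour; colours with fewer than 10 contribute all they have.
Σ min(cᵢ, 10) = 7 + 9 + 9 + 10 + 8 + 10 + 9 + 7 + 10 + 9 + 3 + 5 = 96.
Draw number 96 + 1 = 97 must push one box to 11.

97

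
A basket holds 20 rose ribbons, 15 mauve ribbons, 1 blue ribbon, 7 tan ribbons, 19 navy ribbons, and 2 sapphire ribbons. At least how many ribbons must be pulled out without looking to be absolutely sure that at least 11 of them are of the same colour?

41

Pigeonhole: the 6 colours are the holes; the ribbons drawn are the pigeons.
To avoid 11 of any one colour, the worst case takes at most 10 of each colour, or every ribbon of a colour that has fewer than 10.
That gives 10 + 10 + 1 + 7 + 10 + 2 = 40 ribbons with no colour reaching 11.
The next ribbon forces some colour to 11, so 40 + 1 = 41.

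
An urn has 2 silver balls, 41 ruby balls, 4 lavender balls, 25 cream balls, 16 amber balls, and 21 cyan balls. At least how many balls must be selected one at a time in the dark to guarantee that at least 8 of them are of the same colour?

By the pigeonhole principle, the 6 colours are the holes; the balls drawn are the pigeons.
To avoid 8 of any one colour, the worst case takes at most 7 of each colour, or every ball of a colour that has fewer than 7.
That gives 2 + 7 + 4 + 7 + 7 + 7 = 34 balls with no colour reaching 8.
The next ball forces some colour to 8, so 34 + 1 = 35.

35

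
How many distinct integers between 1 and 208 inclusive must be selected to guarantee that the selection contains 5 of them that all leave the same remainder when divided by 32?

The 32 residue classes mod 32 are the pigeonholes.
With 128 integers one could put 4 in each residue class and have no class reach 5.
The 129th integer pushes some class to 5, so 32·4 + 1 = 129.

129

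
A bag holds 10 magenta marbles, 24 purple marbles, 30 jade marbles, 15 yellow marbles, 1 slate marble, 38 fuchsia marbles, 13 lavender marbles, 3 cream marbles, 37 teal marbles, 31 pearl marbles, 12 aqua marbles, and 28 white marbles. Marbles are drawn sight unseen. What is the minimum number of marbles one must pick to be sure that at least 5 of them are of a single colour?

The 12 colours are the holes; the marbles drawn are the pigeons.
To avoid 5 of any one colour, the worst case takes at most 4 of each colour, or every marble of a colour that has fewer than 4.
That gives 4 + 4 + 4 + 4 + 1 + 4 + 4 + 3 + 4 + 4 + 4 + 4 = 44 marbles with no colour reaching 5.
The next marble forces some colour to 5, so 44 + 1 = 45.

45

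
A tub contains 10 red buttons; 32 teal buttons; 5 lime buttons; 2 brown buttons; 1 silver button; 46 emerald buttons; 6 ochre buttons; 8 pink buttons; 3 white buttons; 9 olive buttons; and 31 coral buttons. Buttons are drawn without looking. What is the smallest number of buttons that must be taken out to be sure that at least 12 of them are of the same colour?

An adversary could hand out at most 11 buttons per colour (8 colours run out sooner): 10 + 11 + 5 + 2 + 1 + 11 + 6 + 8 + 3 + 9 + 11 = 77 buttons and still no colour has 12.
One more button lands in a colour already at 11, so 78 draws are enough and 77 are not.

78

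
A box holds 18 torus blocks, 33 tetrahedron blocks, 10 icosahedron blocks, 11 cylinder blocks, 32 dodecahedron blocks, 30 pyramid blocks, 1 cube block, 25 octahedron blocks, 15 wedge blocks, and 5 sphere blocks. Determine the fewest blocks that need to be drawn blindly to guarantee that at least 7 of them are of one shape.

The 10 shapes are the holes; the blocks drawn are the pigeons.
To avoid 7 of any one shape, the worst case takes at most 6 of each shape, or every block of a shape that has fewer than 6.
That gives 6 + 6 + 6 + 6 + 6 + 6 + 1 + 6 + 6 + 5 = 54 blocks with no shape reaching 7.
The next block forces some shape to 7, so 54 + 1 = 55.

55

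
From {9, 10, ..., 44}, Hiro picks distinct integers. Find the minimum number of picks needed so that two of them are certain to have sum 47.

A set avoiding the sum 47 can contain at most one of each pair {x, 47−x}, plus the 6 elements whose complement lies outside the range.
The integers 24, …, 44 (21 of them) are such a set: any two sum to at least 24+25 = 49 > 47.
Pigeonhole: any 22nd integer completes one of the 15 pairs, so 22 choices force a sum of 47.

22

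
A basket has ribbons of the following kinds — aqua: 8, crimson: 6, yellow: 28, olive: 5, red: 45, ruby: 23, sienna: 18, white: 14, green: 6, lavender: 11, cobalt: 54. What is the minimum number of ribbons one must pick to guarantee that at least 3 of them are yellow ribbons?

In the worst case for collecting yellow ribbons, every non-yellow ribbon comes out first.
There are 8 + 6 + 5 + 45 + 23 + 18 + 14 + 6 + 11 + 54 = 190 non-yellow ribbons altogether.
After those, each further ribbon must be yellow, so 190 + 3 = 193 draws guarantee 3 yellow ribbons.

193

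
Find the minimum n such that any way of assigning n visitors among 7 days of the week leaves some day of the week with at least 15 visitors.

With 98 visitors one could put exactly 14 in each of the 7 days of the week, and no day of the week would reach 15.
By pigeonhole, one more visitor must land in a day of the week that already has 14, giving it 15.
So 7 × 14 + 1 = 99 visitors are required.

99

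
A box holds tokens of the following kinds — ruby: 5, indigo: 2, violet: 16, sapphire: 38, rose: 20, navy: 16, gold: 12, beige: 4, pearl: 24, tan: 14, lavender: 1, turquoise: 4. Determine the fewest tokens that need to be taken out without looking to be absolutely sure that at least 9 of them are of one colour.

The 12 colours are the holes; the tokens drawn are the pigeons.
To avoid 9 of any one colour, the worst case takes at most 8 of each colour, or every token of a colour that has fewer than 8.
That gives 5 + 2 + 8 + 8 + 8 + 8 + 8 + 4 + 8 + 8 + 1 + 4 = 72 tokens with no colour reaching 9.
The next token forces some colour to 9, so 72 + 1 = 73.

73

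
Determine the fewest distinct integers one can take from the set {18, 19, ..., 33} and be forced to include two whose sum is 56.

Group the elements by complementary pair {x, 56−x}: {23,33}, {24,32}, {25,31}, …, giving 5 two-element pairs, the single value 28 (it cannot pair with itself since the integers are distinct), and 5 integers whose partner 56−x falls outside [18,33].
Treating each of those 11 groups as a pigeonhole, one can pick one integer per group — 11 integers — with no two summing to 56.
The 12th integer lands in an occupied pair, forcing a sum of 56.

12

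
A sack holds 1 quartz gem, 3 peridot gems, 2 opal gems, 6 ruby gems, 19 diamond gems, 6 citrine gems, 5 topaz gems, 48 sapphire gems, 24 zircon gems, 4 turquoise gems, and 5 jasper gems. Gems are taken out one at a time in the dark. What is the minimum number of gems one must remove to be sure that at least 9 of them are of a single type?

Pigeonhole: the 11 types are the holes; the gems drawn are the pigeons.
To avoid 9 of any one type, the worst case takes at most 8 of each type, or every gem of a type that has fewer than 8.
That gives 1 + 3 + 2 + 6 + 8 + 6 + 5 + 8 + 8 + 4 + 5 = 56 gems with no type reaching 9.
The next gem forces some type to 9, so 56 + 1 = 57.

57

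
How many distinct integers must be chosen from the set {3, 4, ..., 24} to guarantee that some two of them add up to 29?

13

A set avoiding the sum 29 can contain at most one of each pair {x, 29−x}, plus the 2 elements whose complement lies outside the range.
The integers 3, …, 14 (12 of them) are such a set: any two sum to at least 3+4 = 7 and at most 13+14 = 27 < 29.
Any 13th integer completes one of the 10 pairs, so 13 choices force a sum of 29.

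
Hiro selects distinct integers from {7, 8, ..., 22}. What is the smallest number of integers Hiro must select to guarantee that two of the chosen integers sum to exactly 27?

Group the elements by complementary pair {x, 27−x}: {7,20}, {8,19}, {9,18}, …, giving 7 two-element pairs and 2 integers whose partner 27−x falls outside [7,22].
By the pigeonhole principle, treating each of those 9 groups as a pigeonhole, one can pick one integer per group — 9 integers — with no two summing to 27.
The 10th integer lands in an occupied pair, forcing a sum of 27.

10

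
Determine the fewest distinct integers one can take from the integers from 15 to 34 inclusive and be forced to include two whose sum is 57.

Two chosen integers sum to 57 exactly when both halves of some pair {x, 57−x} with 23 ≤ x ≤ 57−x ≤ 34 are chosen — 6 such pairs.
The remaining 8 elements (those with no distinct partner in range) can never complete a 57-sum, so the worst case takes all of them and one from each pair: 8 + 6 = 14.
The 15th integer has to be the second member of some pair, so 14 + 1 = 15.

15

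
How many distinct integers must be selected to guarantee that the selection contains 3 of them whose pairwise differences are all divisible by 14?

29

Integers whose pairwise differences are multiples of 14 are exactly those sharing a remainder mod 14. The 14 residue classes mod 14 are the pigeonholes.
With 28 integers one could put 2 in each residue class and have no class reach 3.
The 29th integer pushes some class to 3, so 14·2 + 1 = 29.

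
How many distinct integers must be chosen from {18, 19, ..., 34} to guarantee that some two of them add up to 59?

A set avoiding the sum 59 can contain at most one of each pair {x, 59−x}, plus the 7 elements whose complement lies outside the range.
The integers 18, …, 29 (12 of them) are such a set: any two sum to at least 18+19 = 37 and at most 28+29 = 57 < 59.
Any 13th integer completes one of the 5 pairs, so 13 choices force a sum of 59.

13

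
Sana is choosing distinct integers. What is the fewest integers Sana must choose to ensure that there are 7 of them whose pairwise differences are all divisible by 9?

Integers whose pairwise differences are multiples of 9 are exactly those sharing a remainder mod 9. The 9 residue classes mod 9 are the pigeonholes.
With 54 integers one could put 6 in each residue class and have no class reach 7.
The 55th integer pushes some class to 7, so 9·6 + 1 = 55.

55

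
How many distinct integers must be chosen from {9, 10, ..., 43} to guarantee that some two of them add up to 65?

Group the elements by complementary pair {x, 65−x}: {22,43}, {23,42}, {24,41}, …, giving 11 two-element pairs and 13 integers whose partner 65−x falls outside [9,43].
Treating each of those 24 groups as a pigeonhole, one can pick one integer per group — 24 integers — with no two summing to 65.
The 25th integer lands in an occupied pair, forcing a sum of 65.

25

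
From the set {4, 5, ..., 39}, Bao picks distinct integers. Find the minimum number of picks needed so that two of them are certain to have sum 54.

25

Group the elements by complementary pair {x, 54−x}: {15,39}, {16,38}, {17,37}, …, giving 12 two-element pairs; the single value 27 (it cannot pair with itself since the integers are distinct); and 11 integers whose partner 54−x falls outside [4,39].
By pigeonhole, treating each of those 24 groups as a pigeonhole, one can pick one integer per group — 24 integers — with no two summing to 54.
The 25th integer lands in an occupied pair, forcing a sum of 54.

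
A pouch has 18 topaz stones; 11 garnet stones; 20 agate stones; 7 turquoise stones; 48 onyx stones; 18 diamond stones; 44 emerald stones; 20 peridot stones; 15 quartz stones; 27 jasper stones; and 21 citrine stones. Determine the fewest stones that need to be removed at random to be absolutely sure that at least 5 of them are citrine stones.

In the worst case for collecting citrine stones, every non-citrine stone comes out first.
There are 18 + 11 + 20 + 7 + 48 + 18 + 44 + 20 + 15 + 27 = 228 non-citrine stones altogether.
After those, each further stone must be citrine, so 228 + 5 = 233 draws guarantee 5 citrine stones.

233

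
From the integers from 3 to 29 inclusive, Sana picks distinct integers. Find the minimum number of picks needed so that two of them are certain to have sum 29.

16

Two chosen integers sum to 29 exactly when both halves of some pair {x, 29−x} with 3 ≤ x ≤ 29−x ≤ 26 are chosen — 12 such pairs.
The remaining 3 elements (those with no distinct partner in range) can never complete a 29-sum, so the worst case takes all of them and one from each pair: 3 + 12 = 15.
The 16th integer has to be the second member of some pair, so 15 + 1 = 16.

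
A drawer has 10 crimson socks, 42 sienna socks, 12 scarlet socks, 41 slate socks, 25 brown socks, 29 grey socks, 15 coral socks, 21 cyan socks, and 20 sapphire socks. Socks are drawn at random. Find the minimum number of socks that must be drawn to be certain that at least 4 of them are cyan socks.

198

In the worst case for collecting cyan socks, every non-cyan sock comes out first.
There are 10 + 42 + 12 + 41 + 25 + 29 + 15 + 20 = 194 non-cyan socks altogether.
After those, each further sock must be cyan, so 194 + 4 = 198 draws guarantee 4 cyan socks.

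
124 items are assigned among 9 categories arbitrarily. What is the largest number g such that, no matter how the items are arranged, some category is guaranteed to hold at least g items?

14

By pigeonhole, the 9 categories are the holes and the 124 items are the pigeons.
If every category held at most 13 items, the total would be at most 9 × 13 = 117, which is less than 124.
So some category holds at least ⌈124/9⌉ = 14 items.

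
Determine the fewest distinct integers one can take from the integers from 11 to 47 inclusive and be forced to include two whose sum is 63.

A set avoiding the sum 63 can contain at most one of each pair {x, 63−x}, plus the 5 elements whose complement lies outside the range.
The integers 11, …, 31 (21 of them) are such a set: any two sum to at least 11+12 = 23 and at most 30+31 = 61 < 63.
Pigeonhole: any 22nd integer completes one of the 16 pairs, so 22 choices force a sum of 63.

22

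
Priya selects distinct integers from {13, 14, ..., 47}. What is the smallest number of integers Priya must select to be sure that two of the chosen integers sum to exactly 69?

23

Two chosen integers sum to 69 exactly when both halves of some pair {x, 69−x} with 22 ≤ x ≤ 69−x ≤ 47 are chosen — 13 such pairs.
The remaining 9 elements (those with no distinct partner in range) can never complete a 69-sum, so the worst case takes all of them and one from each pair: 9 + 13 = 22.
Pigeonhole: the 23rd integer has to be the second member of some pair, so 22 + 1 = 23.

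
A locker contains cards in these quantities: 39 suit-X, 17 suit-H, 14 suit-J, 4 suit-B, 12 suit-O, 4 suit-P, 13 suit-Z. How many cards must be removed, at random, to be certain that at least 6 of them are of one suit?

Put each drawn card into a box by suit. The largest draw with every box below 6 takes min(count, 5) from each suit; suits with fewer than 5 contribute all they have.
Σ min(cᵢ, 5) = 5 + 5 + 5 + 4 + 5 + 4 + 5 = 33.
Draw number 33 + 1 = 34 must push one box to 6.

34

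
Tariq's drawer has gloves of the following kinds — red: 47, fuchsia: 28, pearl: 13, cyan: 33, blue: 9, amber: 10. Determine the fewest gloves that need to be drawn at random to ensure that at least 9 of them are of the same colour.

49

Pigeonhole: put each drawn glove into a box by colour. The largest draw with every box below 9 takes min(count, 8) from each colour.
Σ min(cᵢ, 8) = 8 + 8 + 8 + 8 + 8 + 8 = 48.
Draw number 48 + 1 = 49 must push one box to 9.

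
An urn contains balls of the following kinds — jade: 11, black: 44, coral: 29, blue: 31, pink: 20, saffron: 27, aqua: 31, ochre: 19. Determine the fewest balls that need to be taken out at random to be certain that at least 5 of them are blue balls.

186

In the worst case for collecting blue balls, every non-blue ball comes out first.
There are 11 + 44 + 29 + 20 + 27 + 31 + 19 = 181 non-blue balls altogether.
After those, each further ball must be blue, so 181 + 5 = 186 draws guarantee 5 blue balls.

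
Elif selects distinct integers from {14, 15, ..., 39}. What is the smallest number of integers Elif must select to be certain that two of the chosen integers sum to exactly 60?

18

Two chosen integers sum to 60 exactly when both halves of some pair {x, 60−x} with 21 ≤ x ≤ 60−x ≤ 39 are chosen — 9 such pairs.
The remaining 8 elements (those with no distinct partner in range) can never complete a 60-sum, so the worst case takes all of them and one from each pair: 8 + 9 = 17.
The 18th integer has to be the second member of some pair, so 17 + 1 = 18.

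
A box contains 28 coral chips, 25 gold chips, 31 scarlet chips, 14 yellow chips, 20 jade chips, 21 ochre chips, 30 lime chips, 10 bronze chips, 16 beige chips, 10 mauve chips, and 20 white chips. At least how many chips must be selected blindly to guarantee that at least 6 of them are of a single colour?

56

An adversary could hand out at most 5 chips per colour: 5 + 5 + 5 + 5 + 5 + 5 + 5 + 5 + 5 + 5 + 5 = 55 chips and still no colour has 6.
By pigeonhole, one more chip lands in a colour already at 5, so 56 draws are enough and 55 are not.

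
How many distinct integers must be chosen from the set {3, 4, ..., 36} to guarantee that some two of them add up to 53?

Group the elements by complementary pair {x, 53−x}: {17,36}, {18,35}, {19,34}, …, giving 10 two-element pairs and 14 integers whose partner 53−x falls outside [3,36].
Treating each of those 24 groups as a pigeonhole, one can pick one integer per group — 24 integers — with no two summing to 53.
The 25th integer lands in an occupied pair, forcing a sum of 53.

25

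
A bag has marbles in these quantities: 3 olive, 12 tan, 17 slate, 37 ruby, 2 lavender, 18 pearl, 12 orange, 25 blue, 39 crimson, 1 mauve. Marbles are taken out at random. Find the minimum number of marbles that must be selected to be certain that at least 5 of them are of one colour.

35

Put each drawn marble into a box by colour. The largest draw with every box below 5 takes min(count, 4) from each colour; colours with fewer than 4 contribute all they have.
Σ min(cᵢ, 4) = 3 + 4 + 4 + 4 + 2 + 4 + 4 + 4 + 4 + 1 = 34.
Draw number 34 + 1 = 35 must push one box to 5.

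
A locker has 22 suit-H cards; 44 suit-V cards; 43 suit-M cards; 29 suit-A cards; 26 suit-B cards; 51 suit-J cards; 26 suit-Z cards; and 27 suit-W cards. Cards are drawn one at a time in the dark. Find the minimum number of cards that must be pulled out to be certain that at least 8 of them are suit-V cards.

In the worst case for collecting suit-V cards, every non-suit-V card comes out first.
There are 22 + 43 + 29 + 26 + 51 + 26 + 27 = 224 non-suit-V cards altogether.
After those, each further card must be suit-V, so 224 + 8 = 232 draws guarantee 8 suit-V cards.

232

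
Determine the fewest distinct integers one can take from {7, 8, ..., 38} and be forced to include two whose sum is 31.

A set avoiding the sum 31 can contain at most one of each pair {x, 31−x}, plus the 14 elements whose complement lies outside the range.
The integers 16, …, 38 (23 of them) are such a set: any two sum to at least 16+17 = 33 > 31.
Pigeonhole: any 24th integer completes one of the 9 pairs, so 24 choices force a sum of 31.

24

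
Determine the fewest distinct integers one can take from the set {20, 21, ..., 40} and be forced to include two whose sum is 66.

A set avoiding the sum 66 can contain at most one of each pair {x, 66−x}, plus the 7 elements whose complement lies outside the range or equal to its own complement.
The integers 20, …, 33 (14 of them) are such a set: any two sum to at least 20+21 = 41 and at most 32+33 = 65 < 66.
Any 15th integer completes one of the 7 pairs, so 15 choices force a sum of 66.

15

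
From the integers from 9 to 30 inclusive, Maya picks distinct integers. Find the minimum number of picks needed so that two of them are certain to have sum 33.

15

Two chosen integers sum to 33 exactly when both halves of some pair {x, 33−x} with 9 ≤ x ≤ 33−x ≤ 24 are chosen — 8 such pairs.
The remaining 6 elements (those with no distinct partner in range) can never complete a 33-sum, so the worst case takes all of them and one from each pair: 6 + 8 = 14.
The 15th integer has to be the second member of some pair, so 14 + 1 = 15.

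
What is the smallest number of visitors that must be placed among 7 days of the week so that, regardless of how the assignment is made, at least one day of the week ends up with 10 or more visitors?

With 63 visitors one could put exactly 9 in each of the 7 days of the week, and no day of the week would reach 10.
By pigeonhole, one more visitor must land in a day of the week that already has 9, giving it 10.
So 7 × 9 + 1 = 64 visitors are required.

64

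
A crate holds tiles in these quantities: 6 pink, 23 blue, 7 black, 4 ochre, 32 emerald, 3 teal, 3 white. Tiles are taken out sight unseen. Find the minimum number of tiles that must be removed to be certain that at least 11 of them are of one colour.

44

An adversary could hand out at most 10 tiles per colour (5 colours run out sooner): 6 + 10 + 7 + 4 + 10 + 3 + 3 = 43 tiles and still no colour has 11.
One more tile lands in a colour already at 10, so 44 draws are enough and 43 are not.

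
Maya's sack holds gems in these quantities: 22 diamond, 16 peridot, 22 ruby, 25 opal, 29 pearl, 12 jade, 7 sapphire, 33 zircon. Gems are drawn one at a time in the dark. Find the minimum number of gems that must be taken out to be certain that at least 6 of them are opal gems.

147

In the worst case for collecting opal gems, every non-opal gem comes out first.
There are 22 + 16 + 22 + 29 + 12 + 7 + 33 = 141 non-opal gems altogether.
After those, each further gem must be opal, so 141 + 6 = 147 draws guarantee 6 opal gems.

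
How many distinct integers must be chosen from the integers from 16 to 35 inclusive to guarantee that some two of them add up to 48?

Two chosen integers sum to 48 exactly when both halves of some pair {x, 48−x} with 16 ≤ x ≤ 48−x ≤ 32 are chosen — 8 such pairs.
The remaining 4 elements (those with no distinct partner in range) can never complete a 48-sum, so the worst case takes all of them and one from each pair: 4 + 8 = 12.
The 13th integer has to be the second member of some pair, so 12 + 1 = 13.

13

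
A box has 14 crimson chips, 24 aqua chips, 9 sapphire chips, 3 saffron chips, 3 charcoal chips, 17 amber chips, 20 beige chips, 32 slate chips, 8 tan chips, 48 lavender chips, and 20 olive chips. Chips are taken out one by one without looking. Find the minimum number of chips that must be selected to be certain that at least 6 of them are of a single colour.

52

The 11 colours are the holes; the chips drawn are the pigeons.
To avoid 6 of any one colour, the worst case takes at most 5 of each colour, or every chip of a colour that has fewer than 5.
That gives 5 + 5 + 5 + 3 + 3 + 5 + 5 + 5 + 5 + 5 + 5 = 51 chips with no colour reaching 6.
The next chip forces some colour to 6, so 51 + 1 = 52.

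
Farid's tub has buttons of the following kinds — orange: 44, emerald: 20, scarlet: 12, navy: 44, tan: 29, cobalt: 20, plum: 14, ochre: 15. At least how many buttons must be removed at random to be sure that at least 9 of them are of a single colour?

An adversary could hand out at most 8 buttons per colour: 8 + 8 + 8 + 8 + 8 + 8 + 8 + 8 = 64 buttons and still no colour has 9.
One more button lands in a colour already at 8, so 65 draws are enough and 64 are not.

65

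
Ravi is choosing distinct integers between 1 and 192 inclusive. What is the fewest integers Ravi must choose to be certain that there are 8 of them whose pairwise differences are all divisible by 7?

50

Integers whose pairwise differences are multiples of 7 are exactly those sharing a remainder mod 7. The 7 residue classes mod 7 are the pigeonholes.
With 49 integers one could put 7 in each residue class and have no class reach 8.
The 50th integer pushes some class to 8, so 7·7 + 1 = 50.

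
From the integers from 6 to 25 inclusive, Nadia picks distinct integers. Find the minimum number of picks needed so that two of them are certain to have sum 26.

Group the elements by complementary pair {x, 26−x}: {6,20}, {7,19}, {8,18}, …, giving 7 two-element pairs; the single value 13 (it cannot pair with itself since the integers are distinct); and 5 integers whose partner 26−x falls outside [6,25].
By the pigeonhole principle, treating each of those 13 groups as a pigeonhole, one can pick one integer per group — 13 integers — with no two summing to 26.
The 14th integer lands in an occupied pair, forcing a sum of 26.

14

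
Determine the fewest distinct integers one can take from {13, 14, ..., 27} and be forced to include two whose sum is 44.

11

A set avoiding the sum 44 can contain at most one of each pair {x, 44−x}, plus the 5 elements whose complement lies outside the range or equal to its own complement.
The integers 13, …, 22 (10 of them) are such a set: any two sum to at least 13+14 = 27 and at most 21+22 = 43 < 44.
By the pigeonhole principle, any 11th integer completes one of the 5 pairs, so 11 choices force a sum of 44.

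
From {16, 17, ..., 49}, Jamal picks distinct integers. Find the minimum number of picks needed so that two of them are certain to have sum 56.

23

A set avoiding the sum 56 can contain at most one of each pair {x, 56−x}, plus the 10 elements whose complement lies outside the range or equal to its own complement.
The integers 28, …, 49 (22 of them) are such a set: any two sum to at least 28+29 = 57 > 56.
Pigeonhole: any 23rd integer completes one of the 12 pairs, so 23 choices force a sum of 56.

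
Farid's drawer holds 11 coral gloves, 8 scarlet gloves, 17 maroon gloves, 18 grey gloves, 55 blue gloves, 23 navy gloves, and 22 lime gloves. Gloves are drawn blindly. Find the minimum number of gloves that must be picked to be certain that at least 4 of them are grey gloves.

140

In the worst case for collecting grey gloves, every non-grey glove comes out first.
There are 11 + 8 + 17 + 55 + 23 + 22 = 136 non-grey gloves altogether.
After those, each further glove must be grey, so 136 + 4 = 140 draws guarantee 4 grey gloves.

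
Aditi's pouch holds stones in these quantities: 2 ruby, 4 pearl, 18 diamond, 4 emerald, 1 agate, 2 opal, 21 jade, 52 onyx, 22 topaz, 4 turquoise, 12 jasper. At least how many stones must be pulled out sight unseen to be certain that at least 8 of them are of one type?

The 11 types are the holes; the stones drawn are the pigeons.
To avoid 8 of any one type, the worst case takes at most 7 of each type, or every stone of a type that has fewer than 7.
That gives 2 + 4 + 7 + 4 + 1 + 2 + 7 + 7 + 7 + 4 + 7 = 52 stones with no type reaching 8.
The next stone forces some type to 8, so 52 + 1 = 53.

53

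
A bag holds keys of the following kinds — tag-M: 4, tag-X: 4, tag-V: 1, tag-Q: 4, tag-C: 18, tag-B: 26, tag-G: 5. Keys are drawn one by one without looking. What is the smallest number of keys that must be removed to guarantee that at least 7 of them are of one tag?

31

Pigeonhole: put each drawn key into a box by tag. The largest draw with every box below 7 takes min(count, 6) from each tag; tags with fewer than 6 contribute all they have.
Σ min(cᵢ, 6) = 4 + 4 + 1 + 4 + 6 + 6 + 5 = 30.
Draw number 30 + 1 = 31 must push one box to 7.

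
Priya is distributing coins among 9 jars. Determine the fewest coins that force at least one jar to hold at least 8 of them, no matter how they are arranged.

64

With 63 coins one could put exactly 7 in each of the 9 jars, and no jar would reach 8.
By pigeonhole, one more coin must land in a jar that already has 7, giving it 8.
So 9 × 7 + 1 = 64 coins are required.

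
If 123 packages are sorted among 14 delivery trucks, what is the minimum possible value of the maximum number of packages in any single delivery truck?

The 14 delivery trucks are the holes and the 123 packages are the pigeons.
If every delivery truck held at most 8 packages, the total would be at most 14 × 8 = 112, which is less than 123.
So some delivery truck holds at least ⌈123/14⌉ = 9 packages.

9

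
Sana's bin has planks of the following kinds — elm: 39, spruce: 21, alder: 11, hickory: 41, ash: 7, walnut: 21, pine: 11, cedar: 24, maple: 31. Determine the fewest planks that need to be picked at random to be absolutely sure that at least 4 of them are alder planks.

199

In the worst case for collecting alder planks, every non-alder plank comes out first.
There are 39 + 21 + 41 + 7 + 21 + 11 + 24 + 31 = 195 non-alder planks altogether.
After those, each further plank must be alder, so 195 + 4 = 199 draws guarantee 4 alder planks.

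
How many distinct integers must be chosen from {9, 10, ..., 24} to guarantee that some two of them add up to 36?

11

Group the elements by complementary pair {x, 36−x}: {12,24}, {13,23}, {14,22}, …, giving 6 two-element pairs; the single value 18 (it cannot pair with itself since the integers are distinct); and 3 integers whose partner 36−x falls outside [9,24].
By the pigeonhole principle, treating each of those 10 groups as a pigeonhole, one can pick one integer per group — 10 integers — with no two summing to 36.
The 11th integer lands in an occupied pair, forcing a sum of 36.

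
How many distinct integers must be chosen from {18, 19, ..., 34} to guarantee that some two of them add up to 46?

Group the elements by complementary pair {x, 46−x}: {18,28}, {19,27}, {20,26}, …, giving 5 two-element pairs, the single value 23 (it cannot pair with itself since the integers are distinct), and 6 integers whose partner 46−x falls outside [18,34].
Treating each of those 12 groups as a pigeonhole, one can pick one integer per group — 12 integers — with no two summing to 46.
The 13th integer lands in an occupied pair, forcing a sum of 46.

13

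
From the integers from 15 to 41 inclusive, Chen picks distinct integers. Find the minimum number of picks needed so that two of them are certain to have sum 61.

17

A set avoiding the sum 61 can contain at most one of each pair {x, 61−x}, plus the 5 elements whose complement lies outside the range.
The integers 15, …, 30 (16 of them) are such a set: any two sum to at least 15+16 = 31 and at most 29+30 = 59 < 61.
Any 17th integer completes one of the 11 pairs, so 17 choices force a sum of 61.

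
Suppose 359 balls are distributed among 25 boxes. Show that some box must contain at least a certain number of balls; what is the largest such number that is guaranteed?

The 25 boxes are the holes and the 359 balls are the pigeons.
If every box held at most 14 balls, the total would be at most 25 × 14 = 350, which is less than 359.
So some box holds at least ⌈359/25⌉ = 15 balls.

15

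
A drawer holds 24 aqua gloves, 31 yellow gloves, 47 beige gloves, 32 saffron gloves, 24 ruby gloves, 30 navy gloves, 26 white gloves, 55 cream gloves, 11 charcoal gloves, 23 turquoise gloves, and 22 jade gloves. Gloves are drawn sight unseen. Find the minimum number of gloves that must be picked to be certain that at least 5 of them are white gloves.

In the worst case for collecting white gloves, every non-white glove comes out first.
There are 24 + 31 + 47 + 32 + 24 + 30 + 55 + 11 + 23 + 22 = 299 non-white gloves altogether.
After those, each further glove must be white, so 299 + 5 = 304 draws guarantee 5 white gloves.

304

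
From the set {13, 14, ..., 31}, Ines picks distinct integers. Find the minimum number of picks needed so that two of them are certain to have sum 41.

A set avoiding the sum 41 can contain at most one of each pair {x, 41−x}, plus the 3 elements whose complement lies outside the range.
The integers 21, …, 31 (11 of them) are such a set: any two sum to at least 21+22 = 43 > 41.
By the pigeonhole principle, any 12th integer completes one of the 8 pairs, so 12 choices force a sum of 41.

12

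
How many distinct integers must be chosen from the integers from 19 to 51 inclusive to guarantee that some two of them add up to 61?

22

Two chosen integers sum to 61 exactly when both halves of some pair {x, 61−x} with 19 ≤ x ≤ 61−x ≤ 42 are chosen — 12 such pairs.
The remaining 9 elements (those with no distinct partner in range) can never complete a 61-sum, so the worst case takes all of them and one from each pair: 9 + 12 = 21.
Pigeonhole: the 22nd integer has to be the second member of some pair, so 21 + 1 = 22.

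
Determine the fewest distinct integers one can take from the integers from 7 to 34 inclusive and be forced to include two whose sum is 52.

Group the elements by complementary pair {x, 52−x}: {18,34}, {19,33}, {20,32}, …, giving 8 two-element pairs, the single value 26 (it cannot pair with itself since the integers are distinct), and 11 integers whose partner 52−x falls outside [7,34].
By the pigeonhole principle, treating each of those 20 groups as a pigeonhole, one can pick one integer per group — 20 integers — with no two summing to 52.
The 21st integer lands in an occupied pair, forcing a sum of 52.

21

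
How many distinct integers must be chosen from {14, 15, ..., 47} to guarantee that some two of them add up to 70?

A set avoiding the sum 70 can contain at most one of each pair {x, 70−x}, plus the 10 elements whose complement lies outside the range or equal to its own complement.
The integers 14, …, 35 (22 of them) are such a set: any two sum to at least 14+15 = 29 and at most 34+35 = 69 < 70.
By pigeonhole, any 23rd integer completes one of the 12 pairs, so 23 choices force a sum of 70.

23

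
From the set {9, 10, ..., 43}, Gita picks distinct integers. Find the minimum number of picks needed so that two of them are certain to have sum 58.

Two chosen integers sum to 58 exactly when both halves of some pair {x, 58−x} with 15 ≤ x ≤ 58−x ≤ 43 are chosen — 14 such pairs.
The remaining 7 elements (those with no distinct partner in range) can never complete a 58-sum, so the worst case takes all of them and one from each pair: 7 + 14 = 21.
The 22nd integer has to be the second member of some pair, so 21 + 1 = 22.

22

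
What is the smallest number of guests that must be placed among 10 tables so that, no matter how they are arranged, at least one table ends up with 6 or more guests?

51

With 50 guests one could put exactly 5 in each of the 10 tables, and no table would reach 6.
One more guest must land in a table that already has 5, giving it 6.
So 10 × 5 + 1 = 51 guests are required.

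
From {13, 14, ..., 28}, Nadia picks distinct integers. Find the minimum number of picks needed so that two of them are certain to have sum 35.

12

Group the elements by complementary pair {x, 35−x}: {13,22}, {14,21}, {15,20}, …, giving 5 two-element pairs and 6 integers whose partner 35−x falls outside [13,28].
By the pigeonhole principle, treating each of those 11 groups as a pigeonhole, one can pick one integer per group — 11 integers — with no two summing to 35.
The 12th integer lands in an occupied pair, forcing a sum of 35.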